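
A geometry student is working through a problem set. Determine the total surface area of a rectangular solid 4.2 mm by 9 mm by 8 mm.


Shape: rectangular prism
l = 4.2 mm, w = 9 mm, h = 8 mm
Formula: SA = 2(lw + lh + wh)
lw = 37.8, lh = 33.6, wh = 72
lw + lh + wh = 143.4
SA = 2 * 143.4
SA = 286.8
286.8 mm^2


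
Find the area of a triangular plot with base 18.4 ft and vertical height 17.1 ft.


Shape: triangle
Base b = 18.4 ft, Height h = 17.1 ft
Formula: A = (1/2) * b * h
A = 0.5 * 18.4 * 17.1
A = 0.5 * 314.64
A = 157.32
157.32 ft^2


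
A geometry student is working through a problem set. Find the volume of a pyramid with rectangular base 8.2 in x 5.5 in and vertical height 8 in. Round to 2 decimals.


Shape: rectangular pyramid
Base: 8.2 in x 5.5 in, Height h = 8 in
Formula: V = (1/3) * base_area * h
base_area = 8.2 * 5.5 = 45.1
base_area * h = 45.1 * 8 = 360.8
V = 360.8 / 3
V = 120.27
120.27 in^3


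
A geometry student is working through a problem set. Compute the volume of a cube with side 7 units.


Shape: cube
Side s = 7 units
Formula: V = s^3
V = 7 * 7 * 7
V = 49 * 7
V = 343
343 units^3


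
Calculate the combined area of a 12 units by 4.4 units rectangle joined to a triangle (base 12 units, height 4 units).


Composite shape: rectangle + triangle
Rectangle area = 12 * 4.4 = 52.8
Triangle area = 0.5 * 12 * 4 = 24
Total = 52.8 + 24
Total = 76.8
76.8 units^2


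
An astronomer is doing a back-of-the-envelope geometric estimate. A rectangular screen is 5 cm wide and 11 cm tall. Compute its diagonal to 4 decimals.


Shape: rectangle (diagonal via Pythagoras)
Sides: 5 cm and 11 cm
Formula: d = sqrt(l^2 + w^2)
l^2 = 25, w^2 = 121
l^2 + w^2 = 146
d = sqrt(146)
d = 12.083
12.083 cm


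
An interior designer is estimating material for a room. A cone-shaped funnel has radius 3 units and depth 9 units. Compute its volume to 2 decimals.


Shape: cone
Radius r = 3 units, Height h = 9 units
Formula: V = (1/3) * pi * r^2 * h
r^2 = 9
pi * r^2 * h = pi * 9 * 9 = 81 * pi
V = 81 * pi / 3
V = 84.82
84.82 units^3


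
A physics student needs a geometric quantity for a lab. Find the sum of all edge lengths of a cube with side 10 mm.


Shape: cube
Side s = 10 mm
A cube has 12 edges, all equal.
Formula: total edge length = 12 * s
Total = 12 * 10
Total = 120
120 mm


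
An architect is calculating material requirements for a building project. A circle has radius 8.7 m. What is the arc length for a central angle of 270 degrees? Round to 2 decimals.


Shape: circular arc
Radius r = 8.7 m, Angle = 270 degrees
Formula: L = (angle/360) * 2 * pi * r
2 * pi * r = 17.4 * pi
L = (270/360) * 17.4 * pi
L = 13.05 * pi
L = 41
41 m


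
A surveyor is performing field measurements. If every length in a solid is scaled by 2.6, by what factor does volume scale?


Linear scale factor k = 2.6
Rule: under a linear scaling by k, volumes scale by k^3.
k^3 = 2.6 * 2.6 * 2.6
k^3 = 6.76 * 2.6
k^3 = 17.576
Volume scales by a factor of 17.576.
17.576 (dimensionless)


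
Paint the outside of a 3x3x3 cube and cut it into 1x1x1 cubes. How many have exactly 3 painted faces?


Large cube: 3 x 3 x 3, cut into unit cubes.
Cubes with 3 painted faces are at the corners. A cube always has 8 corners.
Count = 8
8 unit cubes


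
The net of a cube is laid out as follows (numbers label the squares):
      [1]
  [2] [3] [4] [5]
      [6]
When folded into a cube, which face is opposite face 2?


Net: cross layout. Take square 3 as the base (bottom).
Fold the four squares in the horizontal row up around 3: 2 -> left, 4 -> right, 5 wraps to the top.
Fold 1 and 6 up from 3: 1 -> back, 6 -> front.
Opposite pairs are therefore: (1, 6), (2, 4), (3, 5).
Face 2 is opposite face 4.
face 4


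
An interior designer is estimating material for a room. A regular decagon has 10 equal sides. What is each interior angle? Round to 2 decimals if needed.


Shape: regular decagon (10 sides)
Formula: interior angle = (n - 2) * 180 / n
(n - 2) = 8
(n - 2) * 180 = 1440
angle = 1440 / 10
angle = 144
144 degrees


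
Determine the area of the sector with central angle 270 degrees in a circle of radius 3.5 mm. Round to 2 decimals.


Shape: circular sector
Radius r = 3.5 mm, Angle = 270 degrees
Formula: A = (angle/360) * pi * r^2
r^2 = 12.25
Fraction of circle = 270/360
A = (270/360) * pi * 12.25
A = 9.1875 * pi
A = 28.86
28.86 mm^2


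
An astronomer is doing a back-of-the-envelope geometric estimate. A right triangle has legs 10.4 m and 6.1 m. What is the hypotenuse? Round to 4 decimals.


Shape: right triangle
Legs a = 10.4 m, b = 6.1 m
Formula: c = sqrt(a^2 + b^2)
a^2 = 108.16, b^2 = 37.21
a^2 + b^2 = 145.37
c = sqrt(145.37)
c = 12.0569
12.0569 m


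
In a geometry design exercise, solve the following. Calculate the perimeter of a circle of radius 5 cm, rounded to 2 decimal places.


Shape: circle
Radius r = 5 cm
Formula: C = 2 * pi * r
C = 2 * pi * 5
C = 10 * pi
C = 31.42
31.42 cm


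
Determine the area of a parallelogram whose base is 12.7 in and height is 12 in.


Shape: parallelogram
Base b = 12.7 in, Height h = 12 in
Formula: A = b * h
A = 12.7 * 12
A = 152.4
152.4 in^2


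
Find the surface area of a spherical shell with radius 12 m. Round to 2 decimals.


Shape: sphere
Radius r = 12 m
Formula: SA = 4 * pi * r^2
r^2 = 144
SA = 4 * pi * 144
SA = 576 * pi
SA = 1809.56
1809.56 m^2


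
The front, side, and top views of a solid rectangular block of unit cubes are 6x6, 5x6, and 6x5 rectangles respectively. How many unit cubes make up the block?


Orthographic views of a solid rectangular block:
Front view 6 x 6 -> length = 6, height = 6
Side view 5 x 6 -> width = 5, height = 6 (consistent)
Top view 6 x 5 -> confirms length = 6, width = 5
The block is 6 x 5 x 6.
Total unit cubes = 6 * 5 * 6 = 180
180 unit cubes


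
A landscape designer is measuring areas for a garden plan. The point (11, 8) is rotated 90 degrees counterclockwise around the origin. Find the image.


Transformation: rotation about the origin
Original point: (11, 8)
Rule for 90 deg counterclockwise: (x, y) -> (-y, x)
Apply: (11, 8) -> (-8, 11)
(-8, 11)


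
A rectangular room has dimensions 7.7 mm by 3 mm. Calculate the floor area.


Shape: rectangle
Length l = 7.7 mm, Width w = 3 mm
Formula: A = l * w
A = 7.7 * 3
A = 23.1
23.1 mm^2


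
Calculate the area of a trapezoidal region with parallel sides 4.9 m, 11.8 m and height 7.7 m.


Shape: trapezoid
Parallel sides a = 4.9 m, b = 11.8 m; Height h = 7.7 m
Formula: A = (a + b) * h / 2
a + b = 4.9 + 11.8 = 16.7
A = 16.7 * 7.7 / 2
A = 128.59 / 2
A = 64.295
64.295 m^2


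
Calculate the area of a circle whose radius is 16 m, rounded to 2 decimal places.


Shape: circle
Radius r = 16 m
Formula: A = pi * r^2
r^2 = 16^2 = 256
A = pi * 256
A = 804.25
804.25 m^2


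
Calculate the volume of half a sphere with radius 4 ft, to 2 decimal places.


Shape: hemisphere (half of a sphere)
Radius r = 4 ft
Formula: V = (1/2) * (4/3) * pi * r^3 = (2/3) * pi * r^3
r^3 = 64
(2/3) * 64 = 42.666667
V = 42.666667 * pi
V = 134.04
134.04 ft^3


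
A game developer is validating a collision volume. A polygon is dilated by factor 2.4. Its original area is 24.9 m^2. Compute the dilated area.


Linear scale factor k = 2.4
Original area = 24.9 m^2
Rule: under a linear scaling by k, areas scale by k^2.
k^2 = 2.4^2 = 5.76
New area = 24.9 * 5.76
New area = 143.424
143.424 m^2


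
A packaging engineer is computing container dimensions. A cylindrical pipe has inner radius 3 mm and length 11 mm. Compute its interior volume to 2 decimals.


Shape: cylinder
Radius r = 3 mm, Height h = 11 mm
Formula: V = pi * r^2 * h
r^2 = 9
V = pi * 9 * 11
V = 99 * pi
V = 311.02
311.02 mm^3


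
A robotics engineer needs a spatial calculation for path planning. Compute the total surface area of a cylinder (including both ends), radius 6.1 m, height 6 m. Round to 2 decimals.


Shape: closed cylinder
Radius r = 6.1 m, Height h = 6 m
Formula: SA = 2*pi*r^2 + 2*pi*r*h = 2*pi*r*(r + h)
r + h = 12.1
2 * r * (r + h) = 2 * 6.1 * 12.1 = 147.62
SA = 147.62 * pi
SA = 463.76
463.76 m^2


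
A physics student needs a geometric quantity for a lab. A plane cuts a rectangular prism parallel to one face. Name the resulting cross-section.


Solid: rectangular prism
Cutting plane: parallel to one face
Visualize the intersection of the plane with the solid's surface.
The boundary of the cut region is a rectangle.
rectangle


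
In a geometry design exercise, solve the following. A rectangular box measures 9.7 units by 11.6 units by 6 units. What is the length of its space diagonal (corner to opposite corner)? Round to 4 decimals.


Shape: rectangular box (space diagonal)
l = 9.7 units, w = 11.6 units, h = 6 units
Visualize: the diagonal of the base, then a right triangle with that diagonal and the height.
Formula: d = sqrt(l^2 + w^2 + h^2)
l^2 + w^2 + h^2 = 94.09 + 134.56 + 36 = 264.65
d = sqrt(264.65)
d = 16.2681
16.2681 units


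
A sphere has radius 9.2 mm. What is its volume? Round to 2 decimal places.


Shape: sphere
Radius r = 9.2 mm
Formula: V = (4/3) * pi * r^3
r^3 = 778.688
(4/3) * 778.688 = 1038.250667
V = 1038.250667 * pi
V = 3261.76
3261.76 mm^3


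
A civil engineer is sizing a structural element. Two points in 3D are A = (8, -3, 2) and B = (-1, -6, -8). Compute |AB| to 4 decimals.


3D distance between two points
P1 = (8, -3, 2), P2 = (-1, -6, -8)
Formula: d = sqrt((x2-x1)^2 + (y2-y1)^2 + (z2-z1)^2)
dx = -1 - 8 = -9
dy = -6 - -3 = -3
dz = -8 - 2 = -10
dx^2 + dy^2 + dz^2 = 81 + 9 + 100 = 190
d = sqrt(190)
d = 13.784
13.784 units


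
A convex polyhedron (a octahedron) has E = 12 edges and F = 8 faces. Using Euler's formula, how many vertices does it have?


Polyhedron: octahedron
Euler's formula for convex polyhedra: V - E + F = 2
Given: E = 12 edges and F = 8 faces
Solve for V:
V = 2 + E - F = 2 + 12 - 8 = 6
6 vertices


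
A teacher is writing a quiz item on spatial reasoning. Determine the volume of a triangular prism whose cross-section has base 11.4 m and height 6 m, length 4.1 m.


Shape: triangular prism
Triangle base = 11.4 m, triangle height = 6 m, prism length L = 4.1 m
Formula: V = (1/2 * b * h_tri) * L
Cross-section area = 0.5 * 11.4 * 6 = 34.2
V = 34.2 * 4.1
V = 140.22
140.22 m^3


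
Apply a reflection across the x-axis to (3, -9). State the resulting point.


Transformation: reflection
Original point: (3, -9)
Rule for reflection over the x-axis: (x, y) -> (x, -y)
Apply: (3, -9) -> (3, 9)
(3, 9)


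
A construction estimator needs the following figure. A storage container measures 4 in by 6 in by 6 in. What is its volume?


Shape: rectangular prism
l = 4 in, w = 6 in, h = 6 in
Formula: V = l * w * h
V = 4 * 6 * 6
V = 24 * 6
V = 144
144 in^3


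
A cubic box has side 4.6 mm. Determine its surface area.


Shape: cube
Side s = 4.6 mm
A cube has 6 square faces.
Formula: SA = 6 * s^2
s^2 = 21.16
SA = 6 * 21.16
SA = 126.96
126.96 mm^2


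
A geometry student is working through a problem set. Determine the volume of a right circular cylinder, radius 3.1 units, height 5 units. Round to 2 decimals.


Shape: cylinder
Radius r = 3.1 units, Height h = 5 units
Formula: V = pi * r^2 * h
r^2 = 9.61
V = pi * 9.61 * 5
V = 48.05 * pi
V = 150.95
150.95 units^3


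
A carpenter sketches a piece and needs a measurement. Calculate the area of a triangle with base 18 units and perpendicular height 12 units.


Shape: triangle
Base b = 18 units, Height h = 12 units
Formula: A = (1/2) * b * h
A = 0.5 * 18 * 12
A = 0.5 * 216
A = 108
108 units^2


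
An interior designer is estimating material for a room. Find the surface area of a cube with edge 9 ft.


Shape: cube
Side s = 9 ft
A cube has 6 square faces.
Formula: SA = 6 * s^2
s^2 = 81
SA = 6 * 81
SA = 486
486 ft^2


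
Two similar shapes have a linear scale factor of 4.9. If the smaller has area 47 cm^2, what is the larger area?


Linear scale factor k = 4.9
Original area = 47 cm^2
Rule: under a linear scaling by k, areas scale by k^2.
k^2 = 4.9^2 = 24.01
New area = 47 * 24.01
New area = 1128.47
1128.47 cm^2


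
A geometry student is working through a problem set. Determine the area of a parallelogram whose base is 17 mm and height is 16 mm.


Shape: parallelogram
Base b = 17 mm, Height h = 16 mm
Formula: A = b * h
A = 17 * 16
A = 272
272 mm^2


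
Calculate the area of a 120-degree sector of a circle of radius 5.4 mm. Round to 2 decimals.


Shape: circular sector
Radius r = 5.4 mm, Angle = 120 degrees
Formula: A = (angle/360) * pi * r^2
r^2 = 29.16
Fraction of circle = 120/360
A = (120/360) * pi * 29.16
A = 9.72 * pi
A = 30.54
30.54 mm^2


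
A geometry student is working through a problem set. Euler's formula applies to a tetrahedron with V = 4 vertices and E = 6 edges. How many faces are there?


Polyhedron: tetrahedron
Euler's formula for convex polyhedra: V - E + F = 2
Given: V = 4 vertices and E = 6 edges
Solve for F:
F = 2 + E - V = 2 + 6 - 4 = 4
4 faces


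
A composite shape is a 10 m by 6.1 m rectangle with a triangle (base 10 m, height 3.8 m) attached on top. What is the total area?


Composite shape: rectangle + triangle
Rectangle area = 10 * 6.1 = 61
Triangle area = 0.5 * 10 * 3.8 = 19
Total = 61 + 19
Total = 80
80 m^2


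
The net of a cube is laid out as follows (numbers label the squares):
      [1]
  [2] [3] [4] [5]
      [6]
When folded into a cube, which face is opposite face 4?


Net: cross layout. Take square 3 as the base (bottom).
Fold the four squares in the horizontal row up around 3: 2 -> left, 4 -> right, 5 wraps to the top.
Fold 1 and 6 up from 3: 1 -> back, 6 -> front.
Opposite pairs are therefore: (1, 6), (2, 4), (3, 5).
Face 4 is opposite face 2.
face 2


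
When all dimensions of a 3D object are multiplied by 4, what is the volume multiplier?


Linear scale factor k = 4
Rule: under a linear scaling by k, volumes scale by k^3.
k^3 = 4 * 4 * 4
k^3 = 16 * 4
k^3 = 64
Volume scales by a factor of 64.
64 (dimensionless)


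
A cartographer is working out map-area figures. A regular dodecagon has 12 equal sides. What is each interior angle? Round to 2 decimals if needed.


Shape: regular dodecagon (12 sides)
Formula: interior angle = (n - 2) * 180 / n
(n - 2) = 10
(n - 2) * 180 = 1800
angle = 1800 / 12
angle = 150
150 degrees


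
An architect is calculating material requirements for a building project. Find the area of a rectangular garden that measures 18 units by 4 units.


Shape: rectangle
Length l = 18 units, Width w = 4 units
Formula: A = l * w
A = 18 * 4
A = 72
72 units^2


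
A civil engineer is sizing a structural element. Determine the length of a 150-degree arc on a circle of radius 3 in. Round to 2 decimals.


Shape: circular arc
Radius r = 3 in, Angle = 150 degrees
Formula: L = (angle/360) * 2 * pi * r
2 * pi * r = 6 * pi
L = (150/360) * 6 * pi
L = 2.5 * pi
L = 7.85
7.85 in


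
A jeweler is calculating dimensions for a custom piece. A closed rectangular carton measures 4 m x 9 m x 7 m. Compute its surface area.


Shape: rectangular prism
l = 4 m, w = 9 m, h = 7 m
Formula: SA = 2(lw + lh + wh)
lw = 36, lh = 28, wh = 63
lw + lh + wh = 127
SA = 2 * 127
SA = 254
254 m^2


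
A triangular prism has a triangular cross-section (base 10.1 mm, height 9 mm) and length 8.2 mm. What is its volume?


Shape: triangular prism
Triangle base = 10.1 mm, triangle height = 9 mm, prism length L = 8.2 mm
Formula: V = (1/2 * b * h_tri) * L
Cross-section area = 0.5 * 10.1 * 9 = 45.45
V = 45.45 * 8.2
V = 372.69
372.69 mm^3


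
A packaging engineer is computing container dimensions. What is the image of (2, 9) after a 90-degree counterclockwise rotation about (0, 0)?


Transformation: rotation about the origin
Original point: (2, 9)
Rule for 90 deg counterclockwise: (x, y) -> (-y, x)
Apply: (2, 9) -> (-9, 2)
(-9, 2)


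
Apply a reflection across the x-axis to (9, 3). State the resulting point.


Transformation: reflection
Original point: (9, 3)
Rule for reflection over the x-axis: (x, y) -> (x, -y)
Apply: (9, 3) -> (9, -3)
(9, -3)


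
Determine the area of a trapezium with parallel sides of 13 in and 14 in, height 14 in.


Shape: trapezoid
Parallel sides a = 13 in, b = 14 in; Height h = 14 in
Formula: A = (a + b) * h / 2
a + b = 13 + 14 = 27
A = 27 * 14 / 2
A = 378 / 2
A = 189
189 in^2


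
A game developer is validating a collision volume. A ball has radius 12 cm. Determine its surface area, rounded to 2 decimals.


Shape: sphere
Radius r = 12 cm
Formula: SA = 4 * pi * r^2
r^2 = 144
SA = 4 * pi * 144
SA = 576 * pi
SA = 1809.56
1809.56 cm^2


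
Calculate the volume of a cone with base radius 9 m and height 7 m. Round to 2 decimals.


Shape: cone
Radius r = 9 m, Height h = 7 m
Formula: V = (1/3) * pi * r^2 * h
r^2 = 81
pi * r^2 * h = pi * 81 * 7 = 567 * pi
V = 567 * pi / 3
V = 593.76
593.76 m^3


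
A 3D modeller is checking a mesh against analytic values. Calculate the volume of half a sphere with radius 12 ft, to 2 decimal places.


Shape: hemisphere (half of a sphere)
Radius r = 12 ft
Formula: V = (1/2) * (4/3) * pi * r^3 = (2/3) * pi * r^3
r^3 = 1728
(2/3) * 1728 = 1152
V = 1152 * pi
V = 3619.11
3619.11 ft^3


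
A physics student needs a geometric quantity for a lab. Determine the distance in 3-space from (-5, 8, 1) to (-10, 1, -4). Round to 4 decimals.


3D distance between two points
P1 = (-5, 8, 1), P2 = (-10, 1, -4)
Formula: d = sqrt((x2-x1)^2 + (y2-y1)^2 + (z2-z1)^2)
dx = -10 - -5 = -5
dy = 1 - 8 = -7
dz = -4 - 1 = -5
dx^2 + dy^2 + dz^2 = 25 + 49 + 25 = 99
d = sqrt(99)
d = 9.9499
9.9499 units


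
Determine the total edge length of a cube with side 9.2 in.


Shape: cube
Side s = 9.2 in
A cube has 12 edges, all equal.
Formula: total edge length = 12 * s
Total = 12 * 9.2
Total = 110.4
110.4 in


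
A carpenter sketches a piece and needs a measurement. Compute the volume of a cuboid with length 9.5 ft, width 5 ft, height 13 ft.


Shape: rectangular prism
l = 9.5 ft, w = 5 ft, h = 13 ft
Formula: V = l * w * h
V = 9.5 * 5 * 13
V = 47.5 * 13
V = 617.5
617.5 ft^3


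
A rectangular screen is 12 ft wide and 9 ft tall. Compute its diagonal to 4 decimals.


Shape: rectangle (diagonal via Pythagoras)
Sides: 12 ft and 9 ft
Formula: d = sqrt(l^2 + w^2)
l^2 = 144, w^2 = 81
l^2 + w^2 = 225
d = sqrt(225)
d = 15.0
15 ft


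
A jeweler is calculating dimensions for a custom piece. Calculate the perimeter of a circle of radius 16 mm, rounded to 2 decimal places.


Shape: circle
Radius r = 16 mm
Formula: C = 2 * pi * r
C = 2 * pi * 16
C = 32 * pi
C = 100.53
100.53 mm


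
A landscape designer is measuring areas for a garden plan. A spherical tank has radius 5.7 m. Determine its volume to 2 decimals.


Shape: sphere
Radius r = 5.7 m
Formula: V = (4/3) * pi * r^3
r^3 = 185.193
(4/3) * 185.193 = 246.924
V = 246.924 * pi
V = 775.73
775.73 m^3


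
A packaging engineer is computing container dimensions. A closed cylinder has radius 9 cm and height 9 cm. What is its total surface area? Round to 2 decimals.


Shape: closed cylinder
Radius r = 9 cm, Height h = 9 cm
Formula: SA = 2*pi*r^2 + 2*pi*r*h = 2*pi*r*(r + h)
r + h = 18
2 * r * (r + h) = 2 * 9 * 18 = 324
SA = 324 * pi
SA = 1017.88
1017.88 cm^2


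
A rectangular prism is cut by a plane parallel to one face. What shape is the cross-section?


Solid: rectangular prism
Cutting plane: parallel to one face
Visualize the intersection of the plane with the solid's surface.
The boundary of the cut region is a rectangle.
rectangle


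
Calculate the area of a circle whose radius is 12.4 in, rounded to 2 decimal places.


Shape: circle
Radius r = 12.4 in
Formula: A = pi * r^2
r^2 = 12.4^2 = 153.76
A = pi * 153.76
A = 483.05
483.05 in^2


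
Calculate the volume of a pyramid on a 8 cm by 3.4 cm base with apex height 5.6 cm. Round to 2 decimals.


Shape: rectangular pyramid
Base: 8 cm x 3.4 cm, Height h = 5.6 cm
Formula: V = (1/3) * base_area * h
base_area = 8 * 3.4 = 27.2
base_area * h = 27.2 * 5.6 = 152.32
V = 152.32 / 3
V = 50.77
50.77 cm^3


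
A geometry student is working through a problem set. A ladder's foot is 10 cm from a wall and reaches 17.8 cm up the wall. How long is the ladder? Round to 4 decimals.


Shape: right triangle
Legs a = 10 cm, b = 17.8 cm
Formula: c = sqrt(a^2 + b^2)
a^2 = 100, b^2 = 316.84
a^2 + b^2 = 416.84
c = sqrt(416.84)
c = 20.4167
20.4167 cm


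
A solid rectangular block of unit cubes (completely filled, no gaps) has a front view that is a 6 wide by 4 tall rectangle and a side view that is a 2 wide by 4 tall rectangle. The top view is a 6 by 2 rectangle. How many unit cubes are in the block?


Orthographic views of a solid rectangular block:
Front view 6 x 4 -> length = 6, height = 4
Side view 2 x 4 -> width = 2, height = 4 (consistent)
Top view 6 x 2 -> confirms length = 6, width = 2
The block is 6 x 2 x 4.
Total unit cubes = 6 * 2 * 4 = 48
48 unit cubes


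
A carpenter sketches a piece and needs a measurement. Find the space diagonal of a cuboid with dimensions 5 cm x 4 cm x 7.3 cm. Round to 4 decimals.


Shape: rectangular box (space diagonal)
l = 5 cm, w = 4 cm, h = 7.3 cm
Visualize: the diagonal of the base, then a right triangle with that diagonal and the height.
Formula: d = sqrt(l^2 + w^2 + h^2)
l^2 + w^2 + h^2 = 25 + 16 + 53.29 = 94.29
d = sqrt(94.29)
d = 9.7103
9.7103 cm


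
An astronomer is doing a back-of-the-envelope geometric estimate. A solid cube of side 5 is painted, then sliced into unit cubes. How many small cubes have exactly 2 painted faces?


Large cube: 5 x 5 x 5, cut into unit cubes.
n = 5, so n - 2 = 3
Cubes with 2 painted faces lie along the edges, excluding corners.
A cube has 12 edges; each contributes (n - 2) = 3 such cubes.
Count = 12 * 3 = 36
36 unit cubes


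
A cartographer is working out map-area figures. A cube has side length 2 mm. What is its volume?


Shape: cube
Side s = 2 mm
Formula: V = s^3
V = 2 * 2 * 2
V = 4 * 2
V = 8
8 mm^3


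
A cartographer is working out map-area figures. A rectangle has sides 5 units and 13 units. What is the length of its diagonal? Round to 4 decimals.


Shape: rectangle (diagonal via Pythagoras)
Sides: 5 units and 13 units
Formula: d = sqrt(l^2 + w^2)
l^2 = 25, w^2 = 169
l^2 + w^2 = 194
d = sqrt(194)
d = 13.9284
13.9284 units


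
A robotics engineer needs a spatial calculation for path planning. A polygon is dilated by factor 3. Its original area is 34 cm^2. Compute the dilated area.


Linear scale factor k = 3
Original area = 34 cm^2
Rule: under a linear scaling by k, areas scale by k^2.
k^2 = 3^2 = 9
New area = 34 * 9
New area = 306
306 cm^2


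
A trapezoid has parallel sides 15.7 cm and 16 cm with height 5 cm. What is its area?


Shape: trapezoid
Parallel sides a = 15.7 cm, b = 16 cm; Height h = 5 cm
Formula: A = (a + b) * h / 2
a + b = 15.7 + 16 = 31.7
A = 31.7 * 5 / 2
A = 158.5 / 2
A = 79.25
79.25 cm^2


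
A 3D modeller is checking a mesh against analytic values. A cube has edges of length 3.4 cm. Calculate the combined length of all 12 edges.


Shape: cube
Side s = 3.4 cm
A cube has 12 edges, all equal.
Formula: total edge length = 12 * s
Total = 12 * 3.4
Total = 40.8
40.8 cm


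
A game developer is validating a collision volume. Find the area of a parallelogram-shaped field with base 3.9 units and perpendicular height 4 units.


Shape: parallelogram
Base b = 3.9 units, Height h = 4 units
Formula: A = b * h
A = 3.9 * 4
A = 15.6
15.6 units^2


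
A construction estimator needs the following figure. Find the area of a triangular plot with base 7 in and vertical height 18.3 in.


Shape: triangle
Base b = 7 in, Height h = 18.3 in
Formula: A = (1/2) * b * h
A = 0.5 * 7 * 18.3
A = 0.5 * 128.1
A = 64.05
64.05 in^2


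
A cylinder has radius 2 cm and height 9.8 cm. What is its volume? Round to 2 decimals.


Shape: cylinder
Radius r = 2 cm, Height h = 9.8 cm
Formula: V = pi * r^2 * h
r^2 = 4
V = pi * 4 * 9.8
V = 39.2 * pi
V = 123.15
123.15 cm^3


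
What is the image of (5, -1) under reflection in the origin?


Transformation: reflection
Original point: (5, -1)
Rule for reflection through the origin: (x, y) -> (-x, -y)
Apply: (5, -1) -> (-5, 1)
(-5, 1)


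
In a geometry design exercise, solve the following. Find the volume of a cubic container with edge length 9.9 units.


Shape: cube
Side s = 9.9 units
Formula: V = s^3
V = 9.9 * 9.9 * 9.9
V = 98.01 * 9.9
V = 970.299
970.299 units^3


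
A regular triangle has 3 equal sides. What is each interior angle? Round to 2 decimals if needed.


Shape: regular triangle (3 sides)
Formula: interior angle = (n - 2) * 180 / n
(n - 2) = 1
(n - 2) * 180 = 180
angle = 180 / 3
angle = 60
60 degrees


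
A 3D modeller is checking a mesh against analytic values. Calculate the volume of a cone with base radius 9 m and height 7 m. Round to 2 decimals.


Shape: cone
Radius r = 9 m, Height h = 7 m
Formula: V = (1/3) * pi * r^2 * h
r^2 = 81
pi * r^2 * h = pi * 81 * 7 = 567 * pi
V = 567 * pi / 3
V = 593.76
593.76 m^3


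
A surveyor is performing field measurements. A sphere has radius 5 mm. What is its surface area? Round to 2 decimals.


Shape: sphere
Radius r = 5 mm
Formula: SA = 4 * pi * r^2
r^2 = 25
SA = 4 * pi * 25
SA = 100 * pi
SA = 314.16
314.16 mm^2


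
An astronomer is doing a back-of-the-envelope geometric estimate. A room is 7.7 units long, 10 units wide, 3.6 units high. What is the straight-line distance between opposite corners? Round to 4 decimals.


Shape: rectangular box (space diagonal)
l = 7.7 units, w = 10 units, h = 3.6 units
Visualize: the diagonal of the base, then a right triangle with that diagonal and the height.
Formula: d = sqrt(l^2 + w^2 + h^2)
l^2 + w^2 + h^2 = 59.29 + 100 + 12.96 = 172.25
d = sqrt(172.25)
d = 13.1244
13.1244 units


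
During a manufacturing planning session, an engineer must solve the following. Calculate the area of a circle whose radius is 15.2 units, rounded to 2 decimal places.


Shape: circle
Radius r = 15.2 units
Formula: A = pi * r^2
r^2 = 15.2^2 = 231.04
A = pi * 231.04
A = 725.83
725.83 units^2


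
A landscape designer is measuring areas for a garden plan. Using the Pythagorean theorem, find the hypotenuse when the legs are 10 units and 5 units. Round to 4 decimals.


Shape: right triangle
Legs a = 10 units, b = 5 units
Formula: c = sqrt(a^2 + b^2)
a^2 = 100, b^2 = 25
a^2 + b^2 = 125
c = sqrt(125)
c = 11.1803
11.1803 units


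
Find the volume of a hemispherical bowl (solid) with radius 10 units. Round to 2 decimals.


Shape: hemisphere (half of a sphere)
Radius r = 10 units
Formula: V = (1/2) * (4/3) * pi * r^3 = (2/3) * pi * r^3
r^3 = 1000
(2/3) * 1000 = 666.666667
V = 666.666667 * pi
V = 2094.4
2094.4 units^3


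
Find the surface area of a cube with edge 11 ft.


Shape: cube
Side s = 11 ft
A cube has 6 square faces.
Formula: SA = 6 * s^2
s^2 = 121
SA = 6 * 121
SA = 726
726 ft^2


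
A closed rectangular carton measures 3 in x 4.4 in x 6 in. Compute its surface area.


Shape: rectangular prism
l = 3 in, w = 4.4 in, h = 6 in
Formula: SA = 2(lw + lh + wh)
lw = 13.2, lh = 18, wh = 26.4
lw + lh + wh = 57.6
SA = 2 * 57.6
SA = 115.2
115.2 in^2


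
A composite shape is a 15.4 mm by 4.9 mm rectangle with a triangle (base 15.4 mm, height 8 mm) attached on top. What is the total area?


Composite shape: rectangle + triangle
Rectangle area = 15.4 * 4.9 = 75.46
Triangle area = 0.5 * 15.4 * 8 = 61.6
Total = 75.46 + 61.6
Total = 137.06
137.06 mm^2


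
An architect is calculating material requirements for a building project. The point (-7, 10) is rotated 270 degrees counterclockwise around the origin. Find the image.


Transformation: rotation about the origin
Original point: (-7, 10)
Rule for 270 deg counterclockwise: (x, y) -> (y, -x)
Apply: (-7, 10) -> (10, 7)
(10, 7)


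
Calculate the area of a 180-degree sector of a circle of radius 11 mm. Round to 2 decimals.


Shape: circular sector
Radius r = 11 mm, Angle = 180 degrees
Formula: A = (angle/360) * pi * r^2
r^2 = 121
Fraction of circle = 180/360
A = (180/360) * pi * 121
A = 60.5 * pi
A = 190.07
190.07 mm^2


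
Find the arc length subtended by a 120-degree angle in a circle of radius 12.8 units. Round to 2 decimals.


Shape: circular arc
Radius r = 12.8 units, Angle = 120 degrees
Formula: L = (angle/360) * 2 * pi * r
2 * pi * r = 25.6 * pi
L = (120/360) * 25.6 * pi
L = 8.533333 * pi
L = 26.81
26.81 units


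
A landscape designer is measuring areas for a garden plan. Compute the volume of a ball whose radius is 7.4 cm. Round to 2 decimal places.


Shape: sphere
Radius r = 7.4 cm
Formula: V = (4/3) * pi * r^3
r^3 = 405.224
(4/3) * 405.224 = 540.298667
V = 540.298667 * pi
V = 1697.4
1697.4 cm^3


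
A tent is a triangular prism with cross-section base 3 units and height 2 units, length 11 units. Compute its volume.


Shape: triangular prism
Triangle base = 3 units, triangle height = 2 units, prism length L = 11 units
Formula: V = (1/2 * b * h_tri) * L
Cross-section area = 0.5 * 3 * 2 = 3
V = 3 * 11
V = 33
33 units^3


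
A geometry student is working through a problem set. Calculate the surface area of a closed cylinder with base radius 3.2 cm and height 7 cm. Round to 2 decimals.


Shape: closed cylinder
Radius r = 3.2 cm, Height h = 7 cm
Formula: SA = 2*pi*r^2 + 2*pi*r*h = 2*pi*r*(r + h)
r + h = 10.2
2 * r * (r + h) = 2 * 3.2 * 10.2 = 65.28
SA = 65.28 * pi
SA = 205.08
205.08 cm^2


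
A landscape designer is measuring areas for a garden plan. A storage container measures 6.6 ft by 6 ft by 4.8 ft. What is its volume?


Shape: rectangular prism
l = 6.6 ft, w = 6 ft, h = 4.8 ft
Formula: V = l * w * h
V = 6.6 * 6 * 4.8
V = 39.6 * 4.8
V = 190.08
190.08 ft^3


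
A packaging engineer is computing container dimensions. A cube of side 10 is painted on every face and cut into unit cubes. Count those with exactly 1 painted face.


Large cube: 10 x 10 x 10, cut into unit cubes.
n = 10, so n - 2 = 8
Cubes with 1 painted face lie in the interior of each face.
A cube has 6 faces; each contributes (n - 2)^2 = 64 such cubes.
Count = 6 * 64 = 384
384 unit cubes


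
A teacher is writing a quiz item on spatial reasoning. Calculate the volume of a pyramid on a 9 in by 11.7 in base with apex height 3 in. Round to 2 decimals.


Shape: rectangular pyramid
Base: 9 in x 11.7 in, Height h = 3 in
Formula: V = (1/3) * base_area * h
base_area = 9 * 11.7 = 105.3
base_area * h = 105.3 * 3 = 315.9
V = 315.9 / 3
V = 105.3
105.3 in^3


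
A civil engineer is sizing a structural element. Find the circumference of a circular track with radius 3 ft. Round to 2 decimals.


Shape: circle
Radius r = 3 ft
Formula: C = 2 * pi * r
C = 2 * pi * 3
C = 6 * pi
C = 18.85
18.85 ft


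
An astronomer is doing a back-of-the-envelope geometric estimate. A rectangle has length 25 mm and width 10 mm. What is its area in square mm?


Shape: rectangle
Length l = 25 mm, Width w = 10 mm
Formula: A = l * w
A = 25 * 10
A = 250
250 mm^2


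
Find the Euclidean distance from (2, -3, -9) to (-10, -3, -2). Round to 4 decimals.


3D distance between two points
P1 = (2, -3, -9), P2 = (-10, -3, -2)
Formula: d = sqrt((x2-x1)^2 + (y2-y1)^2 + (z2-z1)^2)
dx = -10 - 2 = -12
dy = -3 - -3 = 0
dz = -2 - -9 = 7
dx^2 + dy^2 + dz^2 = 144 + 0 + 49 = 193
d = sqrt(193)
d = 13.8924
13.8924 units


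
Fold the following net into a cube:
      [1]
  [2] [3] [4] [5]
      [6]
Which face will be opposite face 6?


Net: cross layout. Take square 3 as the base (bottom).
Fold the four squares in the horizontal row up around 3: 2 -> left, 4 -> right, 5 wraps to the top.
Fold 1 and 6 up from 3: 1 -> back, 6 -> front.
Opposite pairs are therefore: (1, 6), (2, 4), (3, 5).
Face 6 is opposite face 1.
face 1


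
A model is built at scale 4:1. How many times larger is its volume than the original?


Linear scale factor k = 4
Rule: under a linear scaling by k, volumes scale by k^3.
k^3 = 4 * 4 * 4
k^3 = 16 * 4
k^3 = 64
Volume scales by a factor of 64.
64 (dimensionless)


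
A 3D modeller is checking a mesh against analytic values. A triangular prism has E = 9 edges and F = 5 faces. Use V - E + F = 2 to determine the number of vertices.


Polyhedron: triangular prism
Euler's formula for convex polyhedra: V - E + F = 2
Given: E = 9 edges and F = 5 faces
Solve for V:
V = 2 + E - F = 2 + 9 - 5 = 6
6 vertices


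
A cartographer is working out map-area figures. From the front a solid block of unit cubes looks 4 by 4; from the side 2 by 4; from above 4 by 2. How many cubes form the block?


Orthographic views of a solid rectangular block:
Front view 4 x 4 -> length = 4, height = 4
Side view 2 x 4 -> width = 2, height = 4 (consistent)
Top view 4 x 2 -> confirms length = 4, width = 2
The block is 4 x 2 x 4.
Total unit cubes = 4 * 2 * 4 = 32
32 unit cubes


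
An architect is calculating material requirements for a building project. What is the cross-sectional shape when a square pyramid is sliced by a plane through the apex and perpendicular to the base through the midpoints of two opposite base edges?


Solid: square pyramid
Cutting plane: through the apex and perpendicular to the base through the midpoints of two opposite base edges
Visualize the intersection of the plane with the solid's surface.
The boundary of the cut region is a isosceles triangle.
isosceles triangle


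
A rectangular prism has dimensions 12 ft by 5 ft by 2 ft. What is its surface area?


Shape: rectangular prism
l = 12 ft, w = 5 ft, h = 2 ft
Formula: SA = 2(lw + lh + wh)
lw = 60, lh = 24, wh = 10
lw + lh + wh = 94
SA = 2 * 94
SA = 188
188 ft^2


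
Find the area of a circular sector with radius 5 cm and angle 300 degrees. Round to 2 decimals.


Shape: circular sector
Radius r = 5 cm, Angle = 300 degrees
Formula: A = (angle/360) * pi * r^2
r^2 = 25
Fraction of circle = 300/360
A = (300/360) * pi * 25
A = 20.833333 * pi
A = 65.45
65.45 cm^2


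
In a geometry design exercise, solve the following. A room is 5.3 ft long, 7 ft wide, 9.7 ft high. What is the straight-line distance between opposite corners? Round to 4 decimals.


Shape: rectangular box (space diagonal)
l = 5.3 ft, w = 7 ft, h = 9.7 ft
Visualize: the diagonal of the base, then a right triangle with that diagonal and the height.
Formula: d = sqrt(l^2 + w^2 + h^2)
l^2 + w^2 + h^2 = 28.09 + 49 + 94.09 = 171.18
d = sqrt(171.18)
d = 13.0836
13.0836 ft


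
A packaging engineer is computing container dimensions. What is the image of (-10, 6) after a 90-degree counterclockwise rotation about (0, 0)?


Transformation: rotation about the origin
Original point: (-10, 6)
Rule for 90 deg counterclockwise: (x, y) -> (-y, x)
Apply: (-10, 6) -> (-6, -10)
(-6, -10)


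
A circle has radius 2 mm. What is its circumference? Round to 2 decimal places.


Shape: circle
Radius r = 2 mm
Formula: C = 2 * pi * r
C = 2 * pi * 2
C = 4 * pi
C = 12.57
12.57 mm


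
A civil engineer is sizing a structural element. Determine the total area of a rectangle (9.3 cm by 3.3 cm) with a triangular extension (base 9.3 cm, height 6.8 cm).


Composite shape: rectangle + triangle
Rectangle area = 9.3 * 3.3 = 30.69
Triangle area = 0.5 * 9.3 * 6.8 = 31.62
Total = 30.69 + 31.62
Total = 62.31
62.31 cm^2


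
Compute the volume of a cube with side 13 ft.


Shape: cube
Side s = 13 ft
Formula: V = s^3
V = 13 * 13 * 13
V = 169 * 13
V = 2197
2197 ft^3


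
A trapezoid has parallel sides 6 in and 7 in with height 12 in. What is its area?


Shape: trapezoid
Parallel sides a = 6 in, b = 7 in; Height h = 12 in
Formula: A = (a + b) * h / 2
a + b = 6 + 7 = 13
A = 13 * 12 / 2
A = 156 / 2
A = 78
78 in^2


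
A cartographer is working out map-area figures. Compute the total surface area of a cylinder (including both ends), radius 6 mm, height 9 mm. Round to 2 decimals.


Shape: closed cylinder
Radius r = 6 mm, Height h = 9 mm
Formula: SA = 2*pi*r^2 + 2*pi*r*h = 2*pi*r*(r + h)
r + h = 15
2 * r * (r + h) = 2 * 6 * 15 = 180
SA = 180 * pi
SA = 565.49
565.49 mm^2


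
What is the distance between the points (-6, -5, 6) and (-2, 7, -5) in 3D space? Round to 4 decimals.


3D distance between two points
P1 = (-6, -5, 6), P2 = (-2, 7, -5)
Formula: d = sqrt((x2-x1)^2 + (y2-y1)^2 + (z2-z1)^2)
dx = -2 - -6 = 4
dy = 7 - -5 = 12
dz = -5 - 6 = -11
dx^2 + dy^2 + dz^2 = 16 + 144 + 121 = 281
d = sqrt(281)
d = 16.7631
16.7631 units


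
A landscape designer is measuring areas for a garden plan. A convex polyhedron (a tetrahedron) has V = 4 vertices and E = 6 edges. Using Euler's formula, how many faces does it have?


Polyhedron: tetrahedron
Euler's formula for convex polyhedra: V - E + F = 2
Given: V = 4 vertices and E = 6 edges
Solve for F:
F = 2 + E - V = 2 + 6 - 4 = 4
4 faces


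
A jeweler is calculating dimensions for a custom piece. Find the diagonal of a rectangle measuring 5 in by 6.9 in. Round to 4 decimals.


Shape: rectangle (diagonal via Pythagoras)
Sides: 5 in and 6.9 in
Formula: d = sqrt(l^2 + w^2)
l^2 = 25, w^2 = 47.61
l^2 + w^2 = 72.61
d = sqrt(72.61)
d = 8.5212
8.5212 in


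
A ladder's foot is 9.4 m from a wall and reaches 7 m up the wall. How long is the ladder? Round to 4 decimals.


Shape: right triangle
Legs a = 9.4 m, b = 7 m
Formula: c = sqrt(a^2 + b^2)
a^2 = 88.36, b^2 = 49
a^2 + b^2 = 137.36
c = sqrt(137.36)
c = 11.7201
11.7201 m


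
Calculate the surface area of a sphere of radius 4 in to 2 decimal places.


Shape: sphere
Radius r = 4 in
Formula: SA = 4 * pi * r^2
r^2 = 16
SA = 4 * pi * 16
SA = 64 * pi
SA = 201.06
201.06 in^2


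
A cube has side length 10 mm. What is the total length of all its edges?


Shape: cube
Side s = 10 mm
A cube has 12 edges, all equal.
Formula: total edge length = 12 * s
Total = 12 * 10
Total = 120
120 mm


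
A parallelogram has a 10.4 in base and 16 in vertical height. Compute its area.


Shape: parallelogram
Base b = 10.4 in, Height h = 16 in
Formula: A = b * h
A = 10.4 * 16
A = 166.4
166.4 in^2


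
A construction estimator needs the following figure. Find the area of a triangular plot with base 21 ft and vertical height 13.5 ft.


Shape: triangle
Base b = 21 ft, Height h = 13.5 ft
Formula: A = (1/2) * b * h
A = 0.5 * 21 * 13.5
A = 0.5 * 283.5
A = 141.75
141.75 ft^2


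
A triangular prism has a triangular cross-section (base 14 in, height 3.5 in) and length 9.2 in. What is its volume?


Shape: triangular prism
Triangle base = 14 in, triangle height = 3.5 in, prism length L = 9.2 in
Formula: V = (1/2 * b * h_tri) * L
Cross-section area = 0.5 * 14 * 3.5 = 24.5
V = 24.5 * 9.2
V = 225.4
225.4 in^3


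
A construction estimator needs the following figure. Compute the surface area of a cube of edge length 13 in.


Shape: cube
Side s = 13 in
A cube has 6 square faces.
Formula: SA = 6 * s^2
s^2 = 169
SA = 6 * 169
SA = 1014
1014 in^2


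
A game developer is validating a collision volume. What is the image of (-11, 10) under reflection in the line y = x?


Transformation: reflection
Original point: (-11, 10)
Rule for reflection over y = x: (x, y) -> (y, x)
Apply: (-11, 10) -> (10, -11)
(10, -11)


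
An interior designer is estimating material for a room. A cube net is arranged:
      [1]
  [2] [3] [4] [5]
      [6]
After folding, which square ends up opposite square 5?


Net: cross layout. Take square 3 as the base (bottom).
Fold the four squares in the horizontal row up around 3: 2 -> left, 4 -> right, 5 wraps to the top.
Fold 1 and 6 up from 3: 1 -> back, 6 -> front.
Opposite pairs are therefore: (1, 6), (2, 4), (3, 5).
Face 5 is opposite face 3.
face 3


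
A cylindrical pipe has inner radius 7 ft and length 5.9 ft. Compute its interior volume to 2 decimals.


Shape: cylinder
Radius r = 7 ft, Height h = 5.9 ft
Formula: V = pi * r^2 * h
r^2 = 49
V = pi * 49 * 5.9
V = 289.1 * pi
V = 908.23
908.23 ft^3


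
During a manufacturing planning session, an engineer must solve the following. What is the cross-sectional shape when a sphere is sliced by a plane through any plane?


Solid: sphere
Cutting plane: through any plane
Visualize the intersection of the plane with the solid's surface.
The boundary of the cut region is a circle.
circle
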